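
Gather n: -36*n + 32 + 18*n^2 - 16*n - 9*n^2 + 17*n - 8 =9*n^2 - 35*n + 24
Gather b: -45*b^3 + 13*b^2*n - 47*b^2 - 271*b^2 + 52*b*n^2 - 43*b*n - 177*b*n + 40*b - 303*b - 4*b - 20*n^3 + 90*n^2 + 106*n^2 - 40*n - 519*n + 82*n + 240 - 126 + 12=-45*b^3 + b^2*(13*n - 318) + b*(52*n^2 - 220*n - 267) - 20*n^3 + 196*n^2 - 477*n + 126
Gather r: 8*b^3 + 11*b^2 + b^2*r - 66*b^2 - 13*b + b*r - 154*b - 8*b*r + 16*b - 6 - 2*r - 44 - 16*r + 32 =8*b^3 - 55*b^2 - 151*b + r*(b^2 - 7*b - 18) - 18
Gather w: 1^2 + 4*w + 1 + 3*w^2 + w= 3*w^2 + 5*w + 2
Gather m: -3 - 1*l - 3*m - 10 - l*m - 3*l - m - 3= -4*l + m*(-l - 4) - 16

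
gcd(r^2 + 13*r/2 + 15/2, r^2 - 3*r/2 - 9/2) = r + 3/2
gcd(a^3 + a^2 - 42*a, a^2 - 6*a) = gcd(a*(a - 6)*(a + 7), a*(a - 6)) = a^2 - 6*a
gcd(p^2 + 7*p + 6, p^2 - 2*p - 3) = p + 1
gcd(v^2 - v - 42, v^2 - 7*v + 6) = 1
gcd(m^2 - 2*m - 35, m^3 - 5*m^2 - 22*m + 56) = m - 7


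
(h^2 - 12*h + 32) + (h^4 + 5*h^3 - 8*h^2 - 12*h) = h^4 + 5*h^3 - 7*h^2 - 24*h + 32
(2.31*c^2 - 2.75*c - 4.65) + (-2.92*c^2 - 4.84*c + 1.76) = -0.61*c^2 - 7.59*c - 2.89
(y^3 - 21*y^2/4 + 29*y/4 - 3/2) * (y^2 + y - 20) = y^5 - 17*y^4/4 - 18*y^3 + 443*y^2/4 - 293*y/2 + 30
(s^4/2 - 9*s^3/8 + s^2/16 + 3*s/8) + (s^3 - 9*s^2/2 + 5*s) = s^4/2 - s^3/8 - 71*s^2/16 + 43*s/8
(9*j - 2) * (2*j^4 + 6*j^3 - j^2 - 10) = 18*j^5 + 50*j^4 - 21*j^3 + 2*j^2 - 90*j + 20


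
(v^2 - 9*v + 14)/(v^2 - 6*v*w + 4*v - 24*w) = (v^2 - 9*v + 14)/(v^2 - 6*v*w + 4*v - 24*w)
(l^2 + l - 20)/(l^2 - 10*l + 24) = (l + 5)/(l - 6)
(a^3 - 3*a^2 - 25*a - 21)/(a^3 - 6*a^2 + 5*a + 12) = (a^2 - 4*a - 21)/(a^2 - 7*a + 12)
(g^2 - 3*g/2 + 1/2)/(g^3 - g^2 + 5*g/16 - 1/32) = 16*(g - 1)/(16*g^2 - 8*g + 1)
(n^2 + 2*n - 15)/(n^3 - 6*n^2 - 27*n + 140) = (n - 3)/(n^2 - 11*n + 28)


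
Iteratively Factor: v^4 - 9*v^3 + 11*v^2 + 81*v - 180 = (v - 5)*(v^3 - 4*v^2 - 9*v + 36) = (v - 5)*(v - 3)*(v^2 - v - 12) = (v - 5)*(v - 4)*(v - 3)*(v + 3)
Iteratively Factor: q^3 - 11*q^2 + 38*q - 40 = (q - 5)*(q^2 - 6*q + 8) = (q - 5)*(q - 2)*(q - 4)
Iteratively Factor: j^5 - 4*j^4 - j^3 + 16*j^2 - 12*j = (j + 2)*(j^4 - 6*j^3 + 11*j^2 - 6*j) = j*(j + 2)*(j^3 - 6*j^2 + 11*j - 6) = j*(j - 2)*(j + 2)*(j^2 - 4*j + 3) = j*(j - 3)*(j - 2)*(j + 2)*(j - 1)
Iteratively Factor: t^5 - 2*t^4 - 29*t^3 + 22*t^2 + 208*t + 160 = (t - 5)*(t^4 + 3*t^3 - 14*t^2 - 48*t - 32) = (t - 5)*(t + 4)*(t^3 - t^2 - 10*t - 8) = (t - 5)*(t - 4)*(t + 4)*(t^2 + 3*t + 2) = (t - 5)*(t - 4)*(t + 2)*(t + 4)*(t + 1)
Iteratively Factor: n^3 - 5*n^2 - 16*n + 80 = (n - 5)*(n^2 - 16) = (n - 5)*(n + 4)*(n - 4)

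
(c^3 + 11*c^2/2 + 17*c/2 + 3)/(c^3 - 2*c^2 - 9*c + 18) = (c^2 + 5*c/2 + 1)/(c^2 - 5*c + 6)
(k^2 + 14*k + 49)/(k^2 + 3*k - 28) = (k + 7)/(k - 4)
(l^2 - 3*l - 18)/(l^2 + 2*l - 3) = (l - 6)/(l - 1)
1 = 1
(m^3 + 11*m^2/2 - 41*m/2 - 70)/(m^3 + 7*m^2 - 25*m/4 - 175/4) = 2*(m - 4)/(2*m - 5)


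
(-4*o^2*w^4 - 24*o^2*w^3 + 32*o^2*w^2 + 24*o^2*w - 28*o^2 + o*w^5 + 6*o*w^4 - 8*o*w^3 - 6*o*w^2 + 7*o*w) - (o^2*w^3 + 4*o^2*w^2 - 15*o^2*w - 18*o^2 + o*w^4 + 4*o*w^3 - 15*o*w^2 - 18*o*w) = -4*o^2*w^4 - 25*o^2*w^3 + 28*o^2*w^2 + 39*o^2*w - 10*o^2 + o*w^5 + 5*o*w^4 - 12*o*w^3 + 9*o*w^2 + 25*o*w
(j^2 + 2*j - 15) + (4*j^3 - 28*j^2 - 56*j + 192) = 4*j^3 - 27*j^2 - 54*j + 177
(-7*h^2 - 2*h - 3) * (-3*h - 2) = 21*h^3 + 20*h^2 + 13*h + 6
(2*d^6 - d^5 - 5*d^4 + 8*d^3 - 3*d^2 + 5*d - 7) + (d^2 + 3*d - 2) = 2*d^6 - d^5 - 5*d^4 + 8*d^3 - 2*d^2 + 8*d - 9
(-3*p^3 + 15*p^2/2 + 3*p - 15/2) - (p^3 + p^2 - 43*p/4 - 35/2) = -4*p^3 + 13*p^2/2 + 55*p/4 + 10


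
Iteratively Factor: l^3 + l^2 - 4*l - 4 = (l + 1)*(l^2 - 4) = (l - 2)*(l + 1)*(l + 2)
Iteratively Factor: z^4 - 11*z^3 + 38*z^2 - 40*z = (z - 5)*(z^3 - 6*z^2 + 8*z) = z*(z - 5)*(z^2 - 6*z + 8) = z*(z - 5)*(z - 4)*(z - 2)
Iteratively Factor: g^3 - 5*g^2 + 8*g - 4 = (g - 2)*(g^2 - 3*g + 2) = (g - 2)^2*(g - 1)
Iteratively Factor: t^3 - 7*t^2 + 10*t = (t - 5)*(t^2 - 2*t) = t*(t - 5)*(t - 2)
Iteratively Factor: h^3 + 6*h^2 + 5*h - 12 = (h + 4)*(h^2 + 2*h - 3) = (h + 3)*(h + 4)*(h - 1)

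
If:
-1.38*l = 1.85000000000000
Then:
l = -1.34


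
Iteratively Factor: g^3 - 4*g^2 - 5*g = (g - 5)*(g^2 + g) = g*(g - 5)*(g + 1)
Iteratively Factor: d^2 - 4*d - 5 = (d - 5)*(d + 1)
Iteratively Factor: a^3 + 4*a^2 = (a)*(a^2 + 4*a) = a^2*(a + 4)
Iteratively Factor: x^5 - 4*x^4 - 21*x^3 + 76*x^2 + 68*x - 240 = (x - 5)*(x^4 + x^3 - 16*x^2 - 4*x + 48) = (x - 5)*(x + 4)*(x^3 - 3*x^2 - 4*x + 12) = (x - 5)*(x - 3)*(x + 4)*(x^2 - 4) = (x - 5)*(x - 3)*(x - 2)*(x + 4)*(x + 2)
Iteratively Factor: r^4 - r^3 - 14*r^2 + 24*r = (r - 2)*(r^3 + r^2 - 12*r) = r*(r - 2)*(r^2 + r - 12) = r*(r - 2)*(r + 4)*(r - 3)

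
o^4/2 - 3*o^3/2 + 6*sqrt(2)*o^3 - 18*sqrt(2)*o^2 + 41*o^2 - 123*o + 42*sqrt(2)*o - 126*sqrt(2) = (o/2 + sqrt(2))*(o - 3)*(o + 3*sqrt(2))*(o + 7*sqrt(2))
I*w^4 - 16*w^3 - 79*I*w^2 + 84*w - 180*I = (w + 5*I)*(w + 6*I)^2*(I*w + 1)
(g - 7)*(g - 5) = g^2 - 12*g + 35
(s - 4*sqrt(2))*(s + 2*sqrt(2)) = s^2 - 2*sqrt(2)*s - 16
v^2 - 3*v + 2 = (v - 2)*(v - 1)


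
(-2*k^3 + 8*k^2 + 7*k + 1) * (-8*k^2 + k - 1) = 16*k^5 - 66*k^4 - 46*k^3 - 9*k^2 - 6*k - 1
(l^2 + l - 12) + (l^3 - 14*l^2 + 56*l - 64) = l^3 - 13*l^2 + 57*l - 76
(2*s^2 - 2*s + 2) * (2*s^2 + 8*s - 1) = 4*s^4 + 12*s^3 - 14*s^2 + 18*s - 2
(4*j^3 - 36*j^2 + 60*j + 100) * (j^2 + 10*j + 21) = 4*j^5 + 4*j^4 - 216*j^3 - 56*j^2 + 2260*j + 2100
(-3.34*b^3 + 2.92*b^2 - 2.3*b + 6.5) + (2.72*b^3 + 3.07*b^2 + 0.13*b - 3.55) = -0.62*b^3 + 5.99*b^2 - 2.17*b + 2.95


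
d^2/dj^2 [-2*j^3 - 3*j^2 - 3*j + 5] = -12*j - 6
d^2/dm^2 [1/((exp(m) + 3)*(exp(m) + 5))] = 4*(exp(3*m) + 6*exp(2*m) + exp(m) - 30)*exp(m)/(exp(6*m) + 24*exp(5*m) + 237*exp(4*m) + 1232*exp(3*m) + 3555*exp(2*m) + 5400*exp(m) + 3375)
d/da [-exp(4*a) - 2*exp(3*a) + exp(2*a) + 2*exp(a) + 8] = 2*(-2*exp(3*a) - 3*exp(2*a) + exp(a) + 1)*exp(a)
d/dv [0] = 0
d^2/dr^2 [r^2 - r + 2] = 2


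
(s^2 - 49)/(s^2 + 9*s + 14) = (s - 7)/(s + 2)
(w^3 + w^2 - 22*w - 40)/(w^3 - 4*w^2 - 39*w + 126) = (w^3 + w^2 - 22*w - 40)/(w^3 - 4*w^2 - 39*w + 126)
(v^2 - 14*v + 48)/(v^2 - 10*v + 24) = (v - 8)/(v - 4)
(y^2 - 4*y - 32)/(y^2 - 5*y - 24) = (y + 4)/(y + 3)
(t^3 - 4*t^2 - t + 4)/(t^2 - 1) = t - 4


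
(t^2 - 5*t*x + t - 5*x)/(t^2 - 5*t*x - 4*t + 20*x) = (t + 1)/(t - 4)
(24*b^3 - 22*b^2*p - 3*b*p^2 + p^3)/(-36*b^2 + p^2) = (-4*b^2 + 3*b*p + p^2)/(6*b + p)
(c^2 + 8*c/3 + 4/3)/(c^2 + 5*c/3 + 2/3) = (c + 2)/(c + 1)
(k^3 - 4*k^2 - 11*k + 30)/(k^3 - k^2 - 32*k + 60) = (k + 3)/(k + 6)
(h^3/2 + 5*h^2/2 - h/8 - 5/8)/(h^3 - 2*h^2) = (4*h^3 + 20*h^2 - h - 5)/(8*h^2*(h - 2))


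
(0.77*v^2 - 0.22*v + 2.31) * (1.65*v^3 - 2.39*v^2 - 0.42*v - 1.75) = 1.2705*v^5 - 2.2033*v^4 + 4.0139*v^3 - 6.776*v^2 - 0.5852*v - 4.0425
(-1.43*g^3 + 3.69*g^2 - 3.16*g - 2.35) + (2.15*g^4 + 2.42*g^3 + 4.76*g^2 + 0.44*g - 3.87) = 2.15*g^4 + 0.99*g^3 + 8.45*g^2 - 2.72*g - 6.22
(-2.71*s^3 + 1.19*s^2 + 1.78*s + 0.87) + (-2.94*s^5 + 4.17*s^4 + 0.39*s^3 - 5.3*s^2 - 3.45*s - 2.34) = -2.94*s^5 + 4.17*s^4 - 2.32*s^3 - 4.11*s^2 - 1.67*s - 1.47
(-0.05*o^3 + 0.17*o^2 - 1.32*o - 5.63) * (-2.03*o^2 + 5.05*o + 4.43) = 0.1015*o^5 - 0.5976*o^4 + 3.3166*o^3 + 5.516*o^2 - 34.2791*o - 24.9409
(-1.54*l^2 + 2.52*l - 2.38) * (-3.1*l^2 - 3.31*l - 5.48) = 4.774*l^4 - 2.7146*l^3 + 7.476*l^2 - 5.9318*l + 13.0424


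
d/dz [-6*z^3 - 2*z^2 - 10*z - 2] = -18*z^2 - 4*z - 10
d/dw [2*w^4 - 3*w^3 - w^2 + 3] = w*(8*w^2 - 9*w - 2)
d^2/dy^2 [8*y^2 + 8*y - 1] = 16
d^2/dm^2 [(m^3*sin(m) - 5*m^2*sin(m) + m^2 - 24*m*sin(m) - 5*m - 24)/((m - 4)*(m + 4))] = (-m^7*sin(m) + 5*m^6*sin(m) + 2*m^6*cos(m) + 56*m^5*sin(m) - 160*m^4*sin(m) - 80*m^4*cos(m) - 1040*m^3*sin(m) + 320*m^3*cos(m) - 10*m^3 + 800*m^2*sin(m) + 1536*m^2*cos(m) - 48*m^2 + 5376*m*sin(m) - 5120*m*cos(m) - 480*m - 2560*sin(m) - 12288*cos(m) - 256)/(m^6 - 48*m^4 + 768*m^2 - 4096)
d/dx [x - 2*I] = 1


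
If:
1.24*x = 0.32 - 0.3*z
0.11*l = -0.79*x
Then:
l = 1.7375366568915*z - 1.8533724340176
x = 0.258064516129032 - 0.241935483870968*z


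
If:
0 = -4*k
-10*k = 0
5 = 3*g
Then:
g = 5/3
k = 0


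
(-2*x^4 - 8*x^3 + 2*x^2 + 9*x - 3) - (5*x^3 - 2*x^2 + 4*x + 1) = -2*x^4 - 13*x^3 + 4*x^2 + 5*x - 4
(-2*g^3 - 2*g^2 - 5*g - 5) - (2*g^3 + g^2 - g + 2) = -4*g^3 - 3*g^2 - 4*g - 7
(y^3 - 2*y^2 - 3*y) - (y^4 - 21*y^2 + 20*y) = -y^4 + y^3 + 19*y^2 - 23*y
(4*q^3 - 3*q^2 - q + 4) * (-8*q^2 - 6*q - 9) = -32*q^5 - 10*q^3 + q^2 - 15*q - 36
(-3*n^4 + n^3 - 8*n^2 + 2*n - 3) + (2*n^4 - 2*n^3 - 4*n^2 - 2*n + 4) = -n^4 - n^3 - 12*n^2 + 1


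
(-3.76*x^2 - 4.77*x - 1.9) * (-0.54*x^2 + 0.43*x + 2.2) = 2.0304*x^4 + 0.959*x^3 - 9.2971*x^2 - 11.311*x - 4.18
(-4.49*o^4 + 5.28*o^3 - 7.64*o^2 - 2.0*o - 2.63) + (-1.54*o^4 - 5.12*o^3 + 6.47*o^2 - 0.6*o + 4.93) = -6.03*o^4 + 0.16*o^3 - 1.17*o^2 - 2.6*o + 2.3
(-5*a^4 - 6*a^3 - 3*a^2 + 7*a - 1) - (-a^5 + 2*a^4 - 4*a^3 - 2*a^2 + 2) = a^5 - 7*a^4 - 2*a^3 - a^2 + 7*a - 3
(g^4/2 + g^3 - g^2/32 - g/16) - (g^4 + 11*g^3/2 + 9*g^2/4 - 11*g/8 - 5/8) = -g^4/2 - 9*g^3/2 - 73*g^2/32 + 21*g/16 + 5/8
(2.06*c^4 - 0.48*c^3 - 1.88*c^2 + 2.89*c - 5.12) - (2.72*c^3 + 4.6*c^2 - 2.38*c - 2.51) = 2.06*c^4 - 3.2*c^3 - 6.48*c^2 + 5.27*c - 2.61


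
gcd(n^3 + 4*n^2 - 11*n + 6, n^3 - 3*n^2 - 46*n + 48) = n^2 + 5*n - 6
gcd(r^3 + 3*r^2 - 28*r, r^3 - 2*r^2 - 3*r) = r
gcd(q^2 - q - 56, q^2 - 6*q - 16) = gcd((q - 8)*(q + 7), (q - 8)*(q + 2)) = q - 8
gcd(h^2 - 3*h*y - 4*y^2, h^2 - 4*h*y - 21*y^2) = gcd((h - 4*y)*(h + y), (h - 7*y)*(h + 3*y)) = 1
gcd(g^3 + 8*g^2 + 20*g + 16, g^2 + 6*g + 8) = g^2 + 6*g + 8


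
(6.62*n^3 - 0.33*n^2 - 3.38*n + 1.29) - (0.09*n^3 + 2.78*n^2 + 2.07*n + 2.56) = 6.53*n^3 - 3.11*n^2 - 5.45*n - 1.27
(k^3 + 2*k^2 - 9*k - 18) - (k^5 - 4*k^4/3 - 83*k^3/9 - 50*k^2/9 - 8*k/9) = -k^5 + 4*k^4/3 + 92*k^3/9 + 68*k^2/9 - 73*k/9 - 18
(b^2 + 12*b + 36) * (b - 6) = b^3 + 6*b^2 - 36*b - 216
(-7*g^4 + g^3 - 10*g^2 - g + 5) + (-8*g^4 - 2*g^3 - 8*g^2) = -15*g^4 - g^3 - 18*g^2 - g + 5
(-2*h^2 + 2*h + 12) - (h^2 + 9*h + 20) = -3*h^2 - 7*h - 8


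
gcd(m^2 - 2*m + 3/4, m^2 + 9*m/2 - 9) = m - 3/2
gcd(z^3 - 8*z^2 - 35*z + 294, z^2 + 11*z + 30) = z + 6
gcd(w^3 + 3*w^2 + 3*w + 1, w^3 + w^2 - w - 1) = w^2 + 2*w + 1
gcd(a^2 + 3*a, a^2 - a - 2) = 1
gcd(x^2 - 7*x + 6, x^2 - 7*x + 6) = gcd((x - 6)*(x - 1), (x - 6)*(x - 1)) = x^2 - 7*x + 6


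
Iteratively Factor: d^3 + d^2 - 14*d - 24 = (d - 4)*(d^2 + 5*d + 6) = (d - 4)*(d + 2)*(d + 3)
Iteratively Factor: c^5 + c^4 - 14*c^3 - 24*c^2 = (c)*(c^4 + c^3 - 14*c^2 - 24*c) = c*(c + 3)*(c^3 - 2*c^2 - 8*c) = c*(c - 4)*(c + 3)*(c^2 + 2*c) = c^2*(c - 4)*(c + 3)*(c + 2)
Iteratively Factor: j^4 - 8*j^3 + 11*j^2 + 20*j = (j - 5)*(j^3 - 3*j^2 - 4*j) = (j - 5)*(j + 1)*(j^2 - 4*j) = (j - 5)*(j - 4)*(j + 1)*(j)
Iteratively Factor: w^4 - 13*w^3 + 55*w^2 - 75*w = (w - 5)*(w^3 - 8*w^2 + 15*w) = (w - 5)*(w - 3)*(w^2 - 5*w) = w*(w - 5)*(w - 3)*(w - 5)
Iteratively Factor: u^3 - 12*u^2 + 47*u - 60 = (u - 3)*(u^2 - 9*u + 20) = (u - 5)*(u - 3)*(u - 4)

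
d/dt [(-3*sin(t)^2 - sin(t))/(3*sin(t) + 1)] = -cos(t)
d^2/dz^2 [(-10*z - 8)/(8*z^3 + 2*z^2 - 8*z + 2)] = 2*(-4*(5*z + 4)*(6*z^2 + z - 2)^2 + (60*z^2 + 10*z + (5*z + 4)*(12*z + 1) - 20)*(4*z^3 + z^2 - 4*z + 1))/(4*z^3 + z^2 - 4*z + 1)^3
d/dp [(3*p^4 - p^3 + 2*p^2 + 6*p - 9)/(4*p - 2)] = (18*p^4 - 16*p^3 + 7*p^2 - 4*p + 12)/(2*(4*p^2 - 4*p + 1))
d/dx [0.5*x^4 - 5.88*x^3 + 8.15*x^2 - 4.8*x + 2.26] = 2.0*x^3 - 17.64*x^2 + 16.3*x - 4.8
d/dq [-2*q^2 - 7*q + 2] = -4*q - 7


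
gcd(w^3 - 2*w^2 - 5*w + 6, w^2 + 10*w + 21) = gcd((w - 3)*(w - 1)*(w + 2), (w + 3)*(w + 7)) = 1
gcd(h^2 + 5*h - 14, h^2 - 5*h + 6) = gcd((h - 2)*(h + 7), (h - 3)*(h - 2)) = h - 2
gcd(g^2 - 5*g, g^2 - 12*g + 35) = g - 5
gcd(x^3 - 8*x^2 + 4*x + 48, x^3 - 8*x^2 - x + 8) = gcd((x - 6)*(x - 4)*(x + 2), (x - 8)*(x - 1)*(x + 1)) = 1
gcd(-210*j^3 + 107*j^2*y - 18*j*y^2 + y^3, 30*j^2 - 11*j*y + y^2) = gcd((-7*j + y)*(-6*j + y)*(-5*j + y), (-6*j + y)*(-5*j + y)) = 30*j^2 - 11*j*y + y^2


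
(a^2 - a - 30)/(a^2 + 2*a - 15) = (a - 6)/(a - 3)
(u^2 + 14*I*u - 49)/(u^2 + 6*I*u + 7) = (u + 7*I)/(u - I)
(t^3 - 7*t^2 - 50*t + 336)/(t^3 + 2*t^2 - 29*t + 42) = (t^2 - 14*t + 48)/(t^2 - 5*t + 6)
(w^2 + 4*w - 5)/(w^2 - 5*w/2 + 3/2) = 2*(w + 5)/(2*w - 3)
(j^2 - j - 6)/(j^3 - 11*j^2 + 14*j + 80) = (j - 3)/(j^2 - 13*j + 40)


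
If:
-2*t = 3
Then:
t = -3/2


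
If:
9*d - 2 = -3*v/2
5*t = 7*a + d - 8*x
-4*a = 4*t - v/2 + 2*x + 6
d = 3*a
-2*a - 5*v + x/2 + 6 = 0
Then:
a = 8/11931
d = 8/3977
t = -7728/3977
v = 15764/11931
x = 14500/11931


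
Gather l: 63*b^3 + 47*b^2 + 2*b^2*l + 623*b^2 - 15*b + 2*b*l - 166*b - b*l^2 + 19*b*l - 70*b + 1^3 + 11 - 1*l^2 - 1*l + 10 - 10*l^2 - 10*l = 63*b^3 + 670*b^2 - 251*b + l^2*(-b - 11) + l*(2*b^2 + 21*b - 11) + 22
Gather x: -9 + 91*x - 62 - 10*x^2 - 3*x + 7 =-10*x^2 + 88*x - 64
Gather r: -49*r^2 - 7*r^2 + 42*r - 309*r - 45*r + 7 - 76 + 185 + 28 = -56*r^2 - 312*r + 144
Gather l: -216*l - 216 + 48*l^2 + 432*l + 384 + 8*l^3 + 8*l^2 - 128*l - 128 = 8*l^3 + 56*l^2 + 88*l + 40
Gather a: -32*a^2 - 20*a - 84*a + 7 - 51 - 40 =-32*a^2 - 104*a - 84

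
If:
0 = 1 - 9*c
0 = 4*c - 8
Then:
No Solution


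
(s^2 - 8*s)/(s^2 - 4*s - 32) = s/(s + 4)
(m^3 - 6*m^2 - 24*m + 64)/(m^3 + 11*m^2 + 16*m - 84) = (m^2 - 4*m - 32)/(m^2 + 13*m + 42)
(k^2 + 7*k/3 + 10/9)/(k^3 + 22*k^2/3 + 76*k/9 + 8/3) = (3*k + 5)/(3*k^2 + 20*k + 12)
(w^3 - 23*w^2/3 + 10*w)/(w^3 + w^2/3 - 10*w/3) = (w - 6)/(w + 2)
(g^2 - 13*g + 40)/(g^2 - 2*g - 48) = (g - 5)/(g + 6)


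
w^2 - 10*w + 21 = (w - 7)*(w - 3)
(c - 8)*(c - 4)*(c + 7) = c^3 - 5*c^2 - 52*c + 224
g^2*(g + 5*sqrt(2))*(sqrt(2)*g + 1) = sqrt(2)*g^4 + 11*g^3 + 5*sqrt(2)*g^2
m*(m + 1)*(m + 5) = m^3 + 6*m^2 + 5*m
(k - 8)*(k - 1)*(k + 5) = k^3 - 4*k^2 - 37*k + 40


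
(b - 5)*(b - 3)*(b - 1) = b^3 - 9*b^2 + 23*b - 15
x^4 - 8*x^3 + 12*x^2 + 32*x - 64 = (x - 4)^2*(x - 2)*(x + 2)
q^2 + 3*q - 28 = (q - 4)*(q + 7)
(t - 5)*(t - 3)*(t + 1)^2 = t^4 - 6*t^3 + 22*t + 15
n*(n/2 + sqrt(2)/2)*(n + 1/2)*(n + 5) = n^4/2 + sqrt(2)*n^3/2 + 11*n^3/4 + 5*n^2/4 + 11*sqrt(2)*n^2/4 + 5*sqrt(2)*n/4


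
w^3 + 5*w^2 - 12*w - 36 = (w - 3)*(w + 2)*(w + 6)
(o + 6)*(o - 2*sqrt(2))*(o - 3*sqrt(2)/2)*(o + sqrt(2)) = o^4 - 5*sqrt(2)*o^3/2 + 6*o^3 - 15*sqrt(2)*o^2 - o^2 - 6*o + 6*sqrt(2)*o + 36*sqrt(2)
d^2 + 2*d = d*(d + 2)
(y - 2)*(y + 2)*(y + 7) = y^3 + 7*y^2 - 4*y - 28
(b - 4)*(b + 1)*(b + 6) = b^3 + 3*b^2 - 22*b - 24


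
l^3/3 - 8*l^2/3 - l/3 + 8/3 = (l/3 + 1/3)*(l - 8)*(l - 1)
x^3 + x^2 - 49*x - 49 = (x - 7)*(x + 1)*(x + 7)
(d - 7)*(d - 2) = d^2 - 9*d + 14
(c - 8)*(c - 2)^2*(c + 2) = c^4 - 10*c^3 + 12*c^2 + 40*c - 64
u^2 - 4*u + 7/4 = (u - 7/2)*(u - 1/2)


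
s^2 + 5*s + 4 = (s + 1)*(s + 4)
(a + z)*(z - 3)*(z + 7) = a*z^2 + 4*a*z - 21*a + z^3 + 4*z^2 - 21*z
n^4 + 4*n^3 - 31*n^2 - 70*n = n*(n - 5)*(n + 2)*(n + 7)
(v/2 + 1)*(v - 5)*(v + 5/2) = v^3/2 - v^2/4 - 35*v/4 - 25/2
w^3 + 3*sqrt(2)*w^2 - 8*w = w*(w - sqrt(2))*(w + 4*sqrt(2))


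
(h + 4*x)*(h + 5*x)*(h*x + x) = h^3*x + 9*h^2*x^2 + h^2*x + 20*h*x^3 + 9*h*x^2 + 20*x^3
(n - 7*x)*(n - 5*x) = n^2 - 12*n*x + 35*x^2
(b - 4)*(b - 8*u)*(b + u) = b^3 - 7*b^2*u - 4*b^2 - 8*b*u^2 + 28*b*u + 32*u^2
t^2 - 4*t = t*(t - 4)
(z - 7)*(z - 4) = z^2 - 11*z + 28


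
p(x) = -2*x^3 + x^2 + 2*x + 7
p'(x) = -6*x^2 + 2*x + 2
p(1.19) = 7.43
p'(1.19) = -4.12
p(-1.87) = 19.84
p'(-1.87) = -22.72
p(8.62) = -1182.46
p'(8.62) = -426.59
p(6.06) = -389.25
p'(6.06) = -206.22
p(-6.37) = 551.79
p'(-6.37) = -254.20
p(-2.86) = 56.25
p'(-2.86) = -52.80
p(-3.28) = 81.77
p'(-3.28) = -69.11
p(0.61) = 8.14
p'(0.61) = 0.99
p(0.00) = 7.00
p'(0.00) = 2.00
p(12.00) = -3281.00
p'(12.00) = -838.00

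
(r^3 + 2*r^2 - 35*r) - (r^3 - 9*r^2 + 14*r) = 11*r^2 - 49*r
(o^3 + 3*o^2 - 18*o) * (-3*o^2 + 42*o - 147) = -3*o^5 + 33*o^4 + 33*o^3 - 1197*o^2 + 2646*o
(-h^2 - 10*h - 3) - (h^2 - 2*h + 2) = -2*h^2 - 8*h - 5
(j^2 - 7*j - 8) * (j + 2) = j^3 - 5*j^2 - 22*j - 16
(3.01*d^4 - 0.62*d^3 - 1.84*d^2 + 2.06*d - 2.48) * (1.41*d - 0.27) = 4.2441*d^5 - 1.6869*d^4 - 2.427*d^3 + 3.4014*d^2 - 4.053*d + 0.6696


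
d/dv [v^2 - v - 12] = 2*v - 1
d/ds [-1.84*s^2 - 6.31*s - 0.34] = -3.68*s - 6.31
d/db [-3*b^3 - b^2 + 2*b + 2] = -9*b^2 - 2*b + 2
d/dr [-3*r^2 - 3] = -6*r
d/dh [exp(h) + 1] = exp(h)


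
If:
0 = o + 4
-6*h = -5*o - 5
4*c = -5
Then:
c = -5/4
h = -5/2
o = -4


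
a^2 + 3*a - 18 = (a - 3)*(a + 6)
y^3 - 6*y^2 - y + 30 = (y - 5)*(y - 3)*(y + 2)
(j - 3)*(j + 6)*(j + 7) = j^3 + 10*j^2 + 3*j - 126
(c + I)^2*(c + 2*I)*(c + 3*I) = c^4 + 7*I*c^3 - 17*c^2 - 17*I*c + 6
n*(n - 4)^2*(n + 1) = n^4 - 7*n^3 + 8*n^2 + 16*n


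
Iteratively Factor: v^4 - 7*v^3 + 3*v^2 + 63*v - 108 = (v - 3)*(v^3 - 4*v^2 - 9*v + 36) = (v - 3)^2*(v^2 - v - 12) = (v - 3)^2*(v + 3)*(v - 4)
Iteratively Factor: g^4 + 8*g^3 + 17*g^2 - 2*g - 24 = (g + 4)*(g^3 + 4*g^2 + g - 6) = (g - 1)*(g + 4)*(g^2 + 5*g + 6) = (g - 1)*(g + 3)*(g + 4)*(g + 2)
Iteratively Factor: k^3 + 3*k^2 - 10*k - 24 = (k + 2)*(k^2 + k - 12) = (k - 3)*(k + 2)*(k + 4)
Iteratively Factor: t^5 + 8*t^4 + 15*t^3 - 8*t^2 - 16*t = (t + 4)*(t^4 + 4*t^3 - t^2 - 4*t) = t*(t + 4)*(t^3 + 4*t^2 - t - 4) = t*(t + 1)*(t + 4)*(t^2 + 3*t - 4) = t*(t - 1)*(t + 1)*(t + 4)*(t + 4)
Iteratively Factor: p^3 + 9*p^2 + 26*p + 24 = (p + 3)*(p^2 + 6*p + 8) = (p + 2)*(p + 3)*(p + 4)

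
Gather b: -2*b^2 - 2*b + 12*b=-2*b^2 + 10*b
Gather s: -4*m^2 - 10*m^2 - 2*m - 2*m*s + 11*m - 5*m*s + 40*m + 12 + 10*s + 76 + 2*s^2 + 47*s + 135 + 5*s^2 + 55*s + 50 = -14*m^2 + 49*m + 7*s^2 + s*(112 - 7*m) + 273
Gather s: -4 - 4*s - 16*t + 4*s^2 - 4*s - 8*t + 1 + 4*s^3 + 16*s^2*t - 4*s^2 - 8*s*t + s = 4*s^3 + 16*s^2*t + s*(-8*t - 7) - 24*t - 3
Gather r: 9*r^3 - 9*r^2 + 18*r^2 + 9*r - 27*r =9*r^3 + 9*r^2 - 18*r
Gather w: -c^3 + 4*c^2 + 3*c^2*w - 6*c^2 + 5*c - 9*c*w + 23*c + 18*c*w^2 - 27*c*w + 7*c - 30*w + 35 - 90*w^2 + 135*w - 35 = -c^3 - 2*c^2 + 35*c + w^2*(18*c - 90) + w*(3*c^2 - 36*c + 105)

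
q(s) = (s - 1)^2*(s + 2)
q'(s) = (s - 1)^2 + (s + 2)*(2*s - 2)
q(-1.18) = 3.90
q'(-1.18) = 1.18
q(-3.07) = -17.72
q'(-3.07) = 25.27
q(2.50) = 10.12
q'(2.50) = 15.75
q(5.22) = 128.58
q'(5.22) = 78.75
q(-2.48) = -5.81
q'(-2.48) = 15.45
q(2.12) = 5.17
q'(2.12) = 10.48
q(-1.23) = 3.83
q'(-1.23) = 1.54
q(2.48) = 9.81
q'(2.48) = 15.45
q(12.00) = 1694.00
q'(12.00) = 429.00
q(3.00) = 20.00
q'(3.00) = 24.00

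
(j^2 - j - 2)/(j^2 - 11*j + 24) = (j^2 - j - 2)/(j^2 - 11*j + 24)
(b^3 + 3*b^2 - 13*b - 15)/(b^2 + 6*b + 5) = b - 3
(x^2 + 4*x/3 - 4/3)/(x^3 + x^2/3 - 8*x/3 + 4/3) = 1/(x - 1)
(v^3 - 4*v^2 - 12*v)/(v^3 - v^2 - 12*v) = (-v^2 + 4*v + 12)/(-v^2 + v + 12)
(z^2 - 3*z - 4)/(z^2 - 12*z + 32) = (z + 1)/(z - 8)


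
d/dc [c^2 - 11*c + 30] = 2*c - 11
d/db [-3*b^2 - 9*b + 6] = -6*b - 9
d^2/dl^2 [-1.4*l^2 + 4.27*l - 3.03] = -2.80000000000000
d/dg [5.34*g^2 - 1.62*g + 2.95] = 10.68*g - 1.62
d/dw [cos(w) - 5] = -sin(w)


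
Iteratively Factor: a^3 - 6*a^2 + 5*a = (a - 1)*(a^2 - 5*a) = a*(a - 1)*(a - 5)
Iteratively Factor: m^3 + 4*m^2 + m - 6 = (m - 1)*(m^2 + 5*m + 6) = (m - 1)*(m + 2)*(m + 3)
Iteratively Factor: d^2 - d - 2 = (d + 1)*(d - 2)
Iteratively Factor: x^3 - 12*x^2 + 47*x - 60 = (x - 3)*(x^2 - 9*x + 20) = (x - 4)*(x - 3)*(x - 5)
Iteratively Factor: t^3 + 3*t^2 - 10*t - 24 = (t + 4)*(t^2 - t - 6) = (t - 3)*(t + 4)*(t + 2)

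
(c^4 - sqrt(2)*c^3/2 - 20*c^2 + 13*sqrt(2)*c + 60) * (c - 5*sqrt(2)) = c^5 - 11*sqrt(2)*c^4/2 - 15*c^3 + 113*sqrt(2)*c^2 - 70*c - 300*sqrt(2)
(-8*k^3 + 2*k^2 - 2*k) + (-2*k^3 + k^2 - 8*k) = -10*k^3 + 3*k^2 - 10*k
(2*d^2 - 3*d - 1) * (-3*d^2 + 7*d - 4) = -6*d^4 + 23*d^3 - 26*d^2 + 5*d + 4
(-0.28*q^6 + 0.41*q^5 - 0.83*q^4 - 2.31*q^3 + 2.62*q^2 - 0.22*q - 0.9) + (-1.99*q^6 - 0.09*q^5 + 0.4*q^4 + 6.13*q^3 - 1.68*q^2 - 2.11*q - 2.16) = -2.27*q^6 + 0.32*q^5 - 0.43*q^4 + 3.82*q^3 + 0.94*q^2 - 2.33*q - 3.06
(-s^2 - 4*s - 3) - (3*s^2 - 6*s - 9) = -4*s^2 + 2*s + 6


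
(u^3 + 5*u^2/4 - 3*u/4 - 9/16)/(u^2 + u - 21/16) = (4*u^2 + 8*u + 3)/(4*u + 7)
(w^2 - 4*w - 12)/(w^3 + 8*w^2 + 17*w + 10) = (w - 6)/(w^2 + 6*w + 5)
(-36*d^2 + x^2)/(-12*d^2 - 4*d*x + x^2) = (6*d + x)/(2*d + x)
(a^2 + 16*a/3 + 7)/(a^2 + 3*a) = (a + 7/3)/a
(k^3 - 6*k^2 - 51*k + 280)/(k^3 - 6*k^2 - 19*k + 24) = (k^2 + 2*k - 35)/(k^2 + 2*k - 3)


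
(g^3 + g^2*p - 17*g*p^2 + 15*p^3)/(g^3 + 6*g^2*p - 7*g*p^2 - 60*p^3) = (g - p)/(g + 4*p)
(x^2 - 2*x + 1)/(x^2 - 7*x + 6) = (x - 1)/(x - 6)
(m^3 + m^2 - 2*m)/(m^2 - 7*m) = (m^2 + m - 2)/(m - 7)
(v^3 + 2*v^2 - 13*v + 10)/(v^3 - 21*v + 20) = (v - 2)/(v - 4)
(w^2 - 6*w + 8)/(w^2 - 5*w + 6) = (w - 4)/(w - 3)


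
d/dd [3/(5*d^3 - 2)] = -45*d^2/(5*d^3 - 2)^2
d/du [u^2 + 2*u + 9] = 2*u + 2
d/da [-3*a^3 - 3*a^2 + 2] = 3*a*(-3*a - 2)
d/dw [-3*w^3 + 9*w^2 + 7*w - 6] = -9*w^2 + 18*w + 7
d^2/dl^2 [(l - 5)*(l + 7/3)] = 2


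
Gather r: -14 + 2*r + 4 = 2*r - 10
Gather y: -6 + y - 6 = y - 12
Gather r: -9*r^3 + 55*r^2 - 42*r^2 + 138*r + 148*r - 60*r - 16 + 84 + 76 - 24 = -9*r^3 + 13*r^2 + 226*r + 120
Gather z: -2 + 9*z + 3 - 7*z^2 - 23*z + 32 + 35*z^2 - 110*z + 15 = 28*z^2 - 124*z + 48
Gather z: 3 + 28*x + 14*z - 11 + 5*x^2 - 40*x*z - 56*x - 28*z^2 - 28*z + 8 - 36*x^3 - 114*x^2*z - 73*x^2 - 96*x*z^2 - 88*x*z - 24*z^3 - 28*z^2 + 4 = -36*x^3 - 68*x^2 - 28*x - 24*z^3 + z^2*(-96*x - 56) + z*(-114*x^2 - 128*x - 14) + 4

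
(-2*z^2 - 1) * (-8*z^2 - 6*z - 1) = 16*z^4 + 12*z^3 + 10*z^2 + 6*z + 1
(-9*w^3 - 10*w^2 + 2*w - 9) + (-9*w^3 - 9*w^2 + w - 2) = -18*w^3 - 19*w^2 + 3*w - 11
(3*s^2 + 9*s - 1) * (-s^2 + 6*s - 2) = -3*s^4 + 9*s^3 + 49*s^2 - 24*s + 2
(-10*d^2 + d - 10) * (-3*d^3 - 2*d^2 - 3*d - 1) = 30*d^5 + 17*d^4 + 58*d^3 + 27*d^2 + 29*d + 10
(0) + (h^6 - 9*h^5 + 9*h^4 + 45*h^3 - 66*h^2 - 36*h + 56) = h^6 - 9*h^5 + 9*h^4 + 45*h^3 - 66*h^2 - 36*h + 56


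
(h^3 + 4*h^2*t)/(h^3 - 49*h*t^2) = h*(h + 4*t)/(h^2 - 49*t^2)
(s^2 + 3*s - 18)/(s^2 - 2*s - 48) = (s - 3)/(s - 8)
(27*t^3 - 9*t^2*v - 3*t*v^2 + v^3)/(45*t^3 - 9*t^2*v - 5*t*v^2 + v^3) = (3*t - v)/(5*t - v)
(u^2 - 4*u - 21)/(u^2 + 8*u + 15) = (u - 7)/(u + 5)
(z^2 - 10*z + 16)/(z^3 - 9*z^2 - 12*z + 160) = (z - 2)/(z^2 - z - 20)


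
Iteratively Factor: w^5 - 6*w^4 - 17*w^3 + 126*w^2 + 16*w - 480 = (w + 4)*(w^4 - 10*w^3 + 23*w^2 + 34*w - 120) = (w + 2)*(w + 4)*(w^3 - 12*w^2 + 47*w - 60) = (w - 4)*(w + 2)*(w + 4)*(w^2 - 8*w + 15) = (w - 5)*(w - 4)*(w + 2)*(w + 4)*(w - 3)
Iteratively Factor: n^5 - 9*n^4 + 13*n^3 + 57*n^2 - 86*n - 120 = (n + 2)*(n^4 - 11*n^3 + 35*n^2 - 13*n - 60) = (n + 1)*(n + 2)*(n^3 - 12*n^2 + 47*n - 60) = (n - 5)*(n + 1)*(n + 2)*(n^2 - 7*n + 12) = (n - 5)*(n - 4)*(n + 1)*(n + 2)*(n - 3)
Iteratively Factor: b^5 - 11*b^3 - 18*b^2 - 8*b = (b + 2)*(b^4 - 2*b^3 - 7*b^2 - 4*b) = (b - 4)*(b + 2)*(b^3 + 2*b^2 + b) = b*(b - 4)*(b + 2)*(b^2 + 2*b + 1) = b*(b - 4)*(b + 1)*(b + 2)*(b + 1)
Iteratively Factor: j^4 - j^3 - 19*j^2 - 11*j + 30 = (j + 2)*(j^3 - 3*j^2 - 13*j + 15) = (j + 2)*(j + 3)*(j^2 - 6*j + 5) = (j - 5)*(j + 2)*(j + 3)*(j - 1)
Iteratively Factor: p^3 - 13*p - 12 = (p + 1)*(p^2 - p - 12) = (p + 1)*(p + 3)*(p - 4)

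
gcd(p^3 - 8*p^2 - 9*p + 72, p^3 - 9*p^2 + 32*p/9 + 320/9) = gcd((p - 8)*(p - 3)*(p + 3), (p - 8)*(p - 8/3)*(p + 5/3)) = p - 8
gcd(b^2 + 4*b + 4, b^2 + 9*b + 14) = b + 2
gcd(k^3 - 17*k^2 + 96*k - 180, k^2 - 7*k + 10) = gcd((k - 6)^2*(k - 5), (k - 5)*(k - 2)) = k - 5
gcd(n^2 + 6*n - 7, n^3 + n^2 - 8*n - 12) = 1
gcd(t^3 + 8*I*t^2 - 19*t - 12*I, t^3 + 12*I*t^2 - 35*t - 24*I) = t^2 + 4*I*t - 3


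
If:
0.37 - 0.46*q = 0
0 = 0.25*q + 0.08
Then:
No Solution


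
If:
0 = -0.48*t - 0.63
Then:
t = -1.31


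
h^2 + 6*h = h*(h + 6)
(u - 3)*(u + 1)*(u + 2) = u^3 - 7*u - 6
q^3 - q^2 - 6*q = q*(q - 3)*(q + 2)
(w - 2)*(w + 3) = w^2 + w - 6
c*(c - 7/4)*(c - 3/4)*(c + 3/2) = c^4 - c^3 - 39*c^2/16 + 63*c/32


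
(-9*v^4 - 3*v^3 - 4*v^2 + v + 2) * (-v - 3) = 9*v^5 + 30*v^4 + 13*v^3 + 11*v^2 - 5*v - 6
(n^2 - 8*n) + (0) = n^2 - 8*n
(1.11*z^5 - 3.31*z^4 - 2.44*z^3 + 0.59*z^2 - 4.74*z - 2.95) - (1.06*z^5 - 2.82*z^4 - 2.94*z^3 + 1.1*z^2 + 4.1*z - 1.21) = 0.05*z^5 - 0.49*z^4 + 0.5*z^3 - 0.51*z^2 - 8.84*z - 1.74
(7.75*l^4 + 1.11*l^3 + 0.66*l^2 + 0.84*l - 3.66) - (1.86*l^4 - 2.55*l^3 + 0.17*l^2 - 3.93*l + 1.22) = 5.89*l^4 + 3.66*l^3 + 0.49*l^2 + 4.77*l - 4.88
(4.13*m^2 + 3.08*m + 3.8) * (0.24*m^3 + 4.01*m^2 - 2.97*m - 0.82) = 0.9912*m^5 + 17.3005*m^4 + 0.996699999999999*m^3 + 2.7038*m^2 - 13.8116*m - 3.116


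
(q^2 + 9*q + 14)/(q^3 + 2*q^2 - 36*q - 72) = (q + 7)/(q^2 - 36)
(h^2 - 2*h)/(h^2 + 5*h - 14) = h/(h + 7)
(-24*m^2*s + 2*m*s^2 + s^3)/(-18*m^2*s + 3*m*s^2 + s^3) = (-4*m + s)/(-3*m + s)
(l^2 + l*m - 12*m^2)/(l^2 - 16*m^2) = (l - 3*m)/(l - 4*m)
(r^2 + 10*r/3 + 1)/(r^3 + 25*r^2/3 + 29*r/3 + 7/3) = (r + 3)/(r^2 + 8*r + 7)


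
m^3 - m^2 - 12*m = m*(m - 4)*(m + 3)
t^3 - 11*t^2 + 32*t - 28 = (t - 7)*(t - 2)^2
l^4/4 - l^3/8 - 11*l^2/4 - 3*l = l*(l/4 + 1/2)*(l - 4)*(l + 3/2)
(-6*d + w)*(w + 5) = -6*d*w - 30*d + w^2 + 5*w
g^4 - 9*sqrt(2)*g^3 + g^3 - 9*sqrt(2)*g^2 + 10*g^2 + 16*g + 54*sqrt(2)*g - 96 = (g - 2)*(g + 3)*(g - 8*sqrt(2))*(g - sqrt(2))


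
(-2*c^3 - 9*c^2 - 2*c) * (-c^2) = 2*c^5 + 9*c^4 + 2*c^3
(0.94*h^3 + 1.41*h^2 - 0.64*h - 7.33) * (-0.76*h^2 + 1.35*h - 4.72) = -0.7144*h^5 + 0.1974*h^4 - 2.0469*h^3 - 1.9484*h^2 - 6.8747*h + 34.5976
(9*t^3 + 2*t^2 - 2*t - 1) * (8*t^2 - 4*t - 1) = 72*t^5 - 20*t^4 - 33*t^3 - 2*t^2 + 6*t + 1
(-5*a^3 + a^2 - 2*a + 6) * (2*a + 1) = -10*a^4 - 3*a^3 - 3*a^2 + 10*a + 6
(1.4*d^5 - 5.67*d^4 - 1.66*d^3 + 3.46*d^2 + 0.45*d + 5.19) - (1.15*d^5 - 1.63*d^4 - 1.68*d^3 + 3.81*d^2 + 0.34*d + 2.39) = 0.25*d^5 - 4.04*d^4 + 0.02*d^3 - 0.35*d^2 + 0.11*d + 2.8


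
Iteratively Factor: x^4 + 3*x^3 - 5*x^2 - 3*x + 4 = (x + 1)*(x^3 + 2*x^2 - 7*x + 4) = (x - 1)*(x + 1)*(x^2 + 3*x - 4) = (x - 1)^2*(x + 1)*(x + 4)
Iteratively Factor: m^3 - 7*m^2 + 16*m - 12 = (m - 3)*(m^2 - 4*m + 4) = (m - 3)*(m - 2)*(m - 2)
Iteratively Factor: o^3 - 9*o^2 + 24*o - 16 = (o - 4)*(o^2 - 5*o + 4) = (o - 4)*(o - 1)*(o - 4)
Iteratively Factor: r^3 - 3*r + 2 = (r - 1)*(r^2 + r - 2) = (r - 1)*(r + 2)*(r - 1)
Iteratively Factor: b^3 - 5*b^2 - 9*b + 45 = (b - 5)*(b^2 - 9) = (b - 5)*(b - 3)*(b + 3)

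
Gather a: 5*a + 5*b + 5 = 5*a + 5*b + 5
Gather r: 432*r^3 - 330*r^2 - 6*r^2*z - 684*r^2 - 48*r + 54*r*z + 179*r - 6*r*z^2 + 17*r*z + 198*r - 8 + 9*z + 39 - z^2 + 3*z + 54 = 432*r^3 + r^2*(-6*z - 1014) + r*(-6*z^2 + 71*z + 329) - z^2 + 12*z + 85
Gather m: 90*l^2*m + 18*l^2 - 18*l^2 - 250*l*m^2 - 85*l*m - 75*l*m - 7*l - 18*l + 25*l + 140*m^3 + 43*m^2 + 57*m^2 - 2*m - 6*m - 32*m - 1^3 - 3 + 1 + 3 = 140*m^3 + m^2*(100 - 250*l) + m*(90*l^2 - 160*l - 40)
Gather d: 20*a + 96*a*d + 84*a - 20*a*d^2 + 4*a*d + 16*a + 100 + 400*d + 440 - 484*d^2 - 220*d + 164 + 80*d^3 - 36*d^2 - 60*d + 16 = 120*a + 80*d^3 + d^2*(-20*a - 520) + d*(100*a + 120) + 720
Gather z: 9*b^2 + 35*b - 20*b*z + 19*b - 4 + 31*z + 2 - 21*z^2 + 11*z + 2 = 9*b^2 + 54*b - 21*z^2 + z*(42 - 20*b)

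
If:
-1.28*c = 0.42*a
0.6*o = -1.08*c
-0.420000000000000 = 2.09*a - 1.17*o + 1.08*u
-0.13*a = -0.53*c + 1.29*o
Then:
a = 0.00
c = 0.00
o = 0.00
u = -0.39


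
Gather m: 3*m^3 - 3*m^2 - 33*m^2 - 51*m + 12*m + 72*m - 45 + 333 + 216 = 3*m^3 - 36*m^2 + 33*m + 504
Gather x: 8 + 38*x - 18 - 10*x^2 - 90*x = -10*x^2 - 52*x - 10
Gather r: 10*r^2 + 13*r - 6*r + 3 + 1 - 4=10*r^2 + 7*r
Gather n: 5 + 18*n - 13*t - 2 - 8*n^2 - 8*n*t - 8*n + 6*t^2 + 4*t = -8*n^2 + n*(10 - 8*t) + 6*t^2 - 9*t + 3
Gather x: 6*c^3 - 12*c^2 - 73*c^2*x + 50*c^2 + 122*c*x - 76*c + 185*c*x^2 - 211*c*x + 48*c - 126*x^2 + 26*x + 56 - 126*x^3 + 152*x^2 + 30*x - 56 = 6*c^3 + 38*c^2 - 28*c - 126*x^3 + x^2*(185*c + 26) + x*(-73*c^2 - 89*c + 56)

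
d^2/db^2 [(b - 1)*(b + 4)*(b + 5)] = 6*b + 16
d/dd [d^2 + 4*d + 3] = 2*d + 4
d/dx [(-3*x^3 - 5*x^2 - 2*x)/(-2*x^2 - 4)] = (3*x^4 + 16*x^2 + 20*x + 4)/(2*(x^4 + 4*x^2 + 4))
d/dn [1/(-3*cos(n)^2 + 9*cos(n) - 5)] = 3*(3 - 2*cos(n))*sin(n)/(3*cos(n)^2 - 9*cos(n) + 5)^2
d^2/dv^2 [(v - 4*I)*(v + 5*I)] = 2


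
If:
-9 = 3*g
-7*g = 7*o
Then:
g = -3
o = 3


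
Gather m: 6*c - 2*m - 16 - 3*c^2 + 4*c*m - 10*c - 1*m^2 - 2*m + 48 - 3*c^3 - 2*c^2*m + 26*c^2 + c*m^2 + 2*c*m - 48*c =-3*c^3 + 23*c^2 - 52*c + m^2*(c - 1) + m*(-2*c^2 + 6*c - 4) + 32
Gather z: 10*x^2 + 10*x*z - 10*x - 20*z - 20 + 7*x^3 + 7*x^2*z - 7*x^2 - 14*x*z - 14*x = 7*x^3 + 3*x^2 - 24*x + z*(7*x^2 - 4*x - 20) - 20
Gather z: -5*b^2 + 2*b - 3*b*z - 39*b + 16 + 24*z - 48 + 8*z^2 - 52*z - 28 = -5*b^2 - 37*b + 8*z^2 + z*(-3*b - 28) - 60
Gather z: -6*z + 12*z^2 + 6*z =12*z^2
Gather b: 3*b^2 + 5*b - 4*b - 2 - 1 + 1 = 3*b^2 + b - 2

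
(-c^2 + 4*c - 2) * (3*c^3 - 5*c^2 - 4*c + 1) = -3*c^5 + 17*c^4 - 22*c^3 - 7*c^2 + 12*c - 2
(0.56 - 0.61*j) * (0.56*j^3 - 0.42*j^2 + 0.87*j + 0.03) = -0.3416*j^4 + 0.5698*j^3 - 0.7659*j^2 + 0.4689*j + 0.0168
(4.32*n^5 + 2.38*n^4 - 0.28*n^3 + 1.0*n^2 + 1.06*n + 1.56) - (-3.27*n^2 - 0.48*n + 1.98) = 4.32*n^5 + 2.38*n^4 - 0.28*n^3 + 4.27*n^2 + 1.54*n - 0.42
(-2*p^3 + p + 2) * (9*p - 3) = -18*p^4 + 6*p^3 + 9*p^2 + 15*p - 6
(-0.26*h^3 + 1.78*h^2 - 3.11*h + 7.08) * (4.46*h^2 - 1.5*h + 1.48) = -1.1596*h^5 + 8.3288*h^4 - 16.9254*h^3 + 38.8762*h^2 - 15.2228*h + 10.4784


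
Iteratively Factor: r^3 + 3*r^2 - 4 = (r + 2)*(r^2 + r - 2) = (r - 1)*(r + 2)*(r + 2)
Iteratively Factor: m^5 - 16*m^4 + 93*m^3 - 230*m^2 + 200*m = (m - 4)*(m^4 - 12*m^3 + 45*m^2 - 50*m) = (m - 5)*(m - 4)*(m^3 - 7*m^2 + 10*m) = m*(m - 5)*(m - 4)*(m^2 - 7*m + 10) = m*(m - 5)^2*(m - 4)*(m - 2)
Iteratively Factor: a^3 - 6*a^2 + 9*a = (a - 3)*(a^2 - 3*a) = a*(a - 3)*(a - 3)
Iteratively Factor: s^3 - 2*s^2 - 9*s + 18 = (s + 3)*(s^2 - 5*s + 6) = (s - 2)*(s + 3)*(s - 3)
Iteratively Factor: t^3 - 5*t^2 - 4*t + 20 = (t - 2)*(t^2 - 3*t - 10) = (t - 2)*(t + 2)*(t - 5)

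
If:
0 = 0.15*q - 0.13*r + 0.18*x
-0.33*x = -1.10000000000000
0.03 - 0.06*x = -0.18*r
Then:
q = -3.18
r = 0.94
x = 3.33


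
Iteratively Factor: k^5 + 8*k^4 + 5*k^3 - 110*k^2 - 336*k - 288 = (k + 2)*(k^4 + 6*k^3 - 7*k^2 - 96*k - 144) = (k + 2)*(k + 4)*(k^3 + 2*k^2 - 15*k - 36) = (k + 2)*(k + 3)*(k + 4)*(k^2 - k - 12) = (k + 2)*(k + 3)^2*(k + 4)*(k - 4)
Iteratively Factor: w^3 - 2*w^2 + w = (w - 1)*(w^2 - w) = w*(w - 1)*(w - 1)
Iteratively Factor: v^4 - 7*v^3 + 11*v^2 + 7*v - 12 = (v - 4)*(v^3 - 3*v^2 - v + 3) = (v - 4)*(v - 3)*(v^2 - 1) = (v - 4)*(v - 3)*(v - 1)*(v + 1)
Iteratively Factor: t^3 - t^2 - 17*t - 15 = (t + 1)*(t^2 - 2*t - 15) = (t - 5)*(t + 1)*(t + 3)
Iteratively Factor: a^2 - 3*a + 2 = (a - 2)*(a - 1)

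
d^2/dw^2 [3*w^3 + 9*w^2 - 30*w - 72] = 18*w + 18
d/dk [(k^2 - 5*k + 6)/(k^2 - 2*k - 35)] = (3*k^2 - 82*k + 187)/(k^4 - 4*k^3 - 66*k^2 + 140*k + 1225)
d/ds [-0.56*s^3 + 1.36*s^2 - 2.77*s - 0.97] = -1.68*s^2 + 2.72*s - 2.77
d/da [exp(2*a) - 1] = 2*exp(2*a)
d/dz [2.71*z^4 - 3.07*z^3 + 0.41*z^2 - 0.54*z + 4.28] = 10.84*z^3 - 9.21*z^2 + 0.82*z - 0.54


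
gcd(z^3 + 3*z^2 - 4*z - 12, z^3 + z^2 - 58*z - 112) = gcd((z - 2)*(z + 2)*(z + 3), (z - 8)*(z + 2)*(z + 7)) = z + 2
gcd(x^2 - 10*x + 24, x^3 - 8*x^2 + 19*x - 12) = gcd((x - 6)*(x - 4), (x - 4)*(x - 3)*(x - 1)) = x - 4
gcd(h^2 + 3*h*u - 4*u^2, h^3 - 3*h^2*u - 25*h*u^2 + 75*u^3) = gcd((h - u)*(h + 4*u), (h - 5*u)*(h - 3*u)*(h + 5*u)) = 1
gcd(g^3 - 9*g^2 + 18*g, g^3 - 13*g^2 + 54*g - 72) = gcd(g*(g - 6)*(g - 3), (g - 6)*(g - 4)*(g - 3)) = g^2 - 9*g + 18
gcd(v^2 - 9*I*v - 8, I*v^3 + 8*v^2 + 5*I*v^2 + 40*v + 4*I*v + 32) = v - 8*I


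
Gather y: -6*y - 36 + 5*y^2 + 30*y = 5*y^2 + 24*y - 36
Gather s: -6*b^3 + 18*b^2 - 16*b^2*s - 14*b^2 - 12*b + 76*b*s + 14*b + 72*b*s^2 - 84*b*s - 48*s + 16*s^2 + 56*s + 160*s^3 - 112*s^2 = -6*b^3 + 4*b^2 + 2*b + 160*s^3 + s^2*(72*b - 96) + s*(-16*b^2 - 8*b + 8)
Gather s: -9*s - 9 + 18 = 9 - 9*s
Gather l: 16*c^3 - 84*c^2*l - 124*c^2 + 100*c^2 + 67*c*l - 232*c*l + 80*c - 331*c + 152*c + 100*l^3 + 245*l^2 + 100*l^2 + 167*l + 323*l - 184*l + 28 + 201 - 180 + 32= 16*c^3 - 24*c^2 - 99*c + 100*l^3 + 345*l^2 + l*(-84*c^2 - 165*c + 306) + 81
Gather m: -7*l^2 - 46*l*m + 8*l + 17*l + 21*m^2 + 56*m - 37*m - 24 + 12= -7*l^2 + 25*l + 21*m^2 + m*(19 - 46*l) - 12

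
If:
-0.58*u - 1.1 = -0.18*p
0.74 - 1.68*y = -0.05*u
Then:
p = 108.266666666667*y - 41.5777777777778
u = 33.6*y - 14.8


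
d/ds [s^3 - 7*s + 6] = 3*s^2 - 7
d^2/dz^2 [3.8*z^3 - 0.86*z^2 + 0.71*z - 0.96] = 22.8*z - 1.72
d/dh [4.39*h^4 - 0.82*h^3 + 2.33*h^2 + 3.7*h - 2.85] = 17.56*h^3 - 2.46*h^2 + 4.66*h + 3.7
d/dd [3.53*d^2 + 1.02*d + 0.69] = 7.06*d + 1.02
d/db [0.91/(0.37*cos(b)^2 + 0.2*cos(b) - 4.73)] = (0.6734*cos(b) + 0.182)*sin(b)/(0.37*cos(b)^2 + 0.2*cos(b) - 4.73)^2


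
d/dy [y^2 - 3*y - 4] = 2*y - 3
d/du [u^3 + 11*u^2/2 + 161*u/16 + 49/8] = 3*u^2 + 11*u + 161/16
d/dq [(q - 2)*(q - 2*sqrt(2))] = 2*q - 2*sqrt(2) - 2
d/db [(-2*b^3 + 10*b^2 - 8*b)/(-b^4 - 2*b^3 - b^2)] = 2*(-b^3 + 11*b^2 - 12*b - 4)/(b^2*(b^3 + 3*b^2 + 3*b + 1))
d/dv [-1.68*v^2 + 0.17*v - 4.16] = 0.17 - 3.36*v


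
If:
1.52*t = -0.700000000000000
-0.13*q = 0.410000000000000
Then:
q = -3.15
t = -0.46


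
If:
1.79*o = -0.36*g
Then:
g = -4.97222222222222*o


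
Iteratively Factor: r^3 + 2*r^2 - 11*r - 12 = (r + 4)*(r^2 - 2*r - 3) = (r + 1)*(r + 4)*(r - 3)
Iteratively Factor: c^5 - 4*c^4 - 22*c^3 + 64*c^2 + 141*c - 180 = (c + 3)*(c^4 - 7*c^3 - c^2 + 67*c - 60) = (c - 4)*(c + 3)*(c^3 - 3*c^2 - 13*c + 15) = (c - 4)*(c - 1)*(c + 3)*(c^2 - 2*c - 15) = (c - 5)*(c - 4)*(c - 1)*(c + 3)*(c + 3)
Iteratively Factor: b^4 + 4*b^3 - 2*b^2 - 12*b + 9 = (b - 1)*(b^3 + 5*b^2 + 3*b - 9) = (b - 1)*(b + 3)*(b^2 + 2*b - 3) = (b - 1)*(b + 3)^2*(b - 1)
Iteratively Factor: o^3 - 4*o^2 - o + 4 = (o - 1)*(o^2 - 3*o - 4) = (o - 1)*(o + 1)*(o - 4)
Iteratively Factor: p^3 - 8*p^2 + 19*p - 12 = (p - 4)*(p^2 - 4*p + 3) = (p - 4)*(p - 3)*(p - 1)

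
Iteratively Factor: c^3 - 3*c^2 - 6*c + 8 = (c - 4)*(c^2 + c - 2) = (c - 4)*(c + 2)*(c - 1)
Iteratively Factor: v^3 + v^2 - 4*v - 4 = (v - 2)*(v^2 + 3*v + 2) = (v - 2)*(v + 2)*(v + 1)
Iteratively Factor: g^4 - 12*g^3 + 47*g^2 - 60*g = (g - 5)*(g^3 - 7*g^2 + 12*g) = g*(g - 5)*(g^2 - 7*g + 12) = g*(g - 5)*(g - 4)*(g - 3)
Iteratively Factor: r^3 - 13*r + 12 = (r - 1)*(r^2 + r - 12) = (r - 1)*(r + 4)*(r - 3)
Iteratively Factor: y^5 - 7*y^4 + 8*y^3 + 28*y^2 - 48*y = (y + 2)*(y^4 - 9*y^3 + 26*y^2 - 24*y) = (y - 4)*(y + 2)*(y^3 - 5*y^2 + 6*y) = y*(y - 4)*(y + 2)*(y^2 - 5*y + 6) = y*(y - 4)*(y - 2)*(y + 2)*(y - 3)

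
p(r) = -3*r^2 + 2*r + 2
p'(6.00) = -34.00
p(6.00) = -94.00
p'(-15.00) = 92.00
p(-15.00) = -703.00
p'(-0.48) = 4.88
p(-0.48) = 0.35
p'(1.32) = -5.92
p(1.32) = -0.59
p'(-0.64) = 5.84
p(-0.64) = -0.51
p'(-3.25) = 21.50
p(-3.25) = -36.19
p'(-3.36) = 22.16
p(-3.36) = -38.59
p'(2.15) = -10.90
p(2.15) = -7.57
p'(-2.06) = 14.36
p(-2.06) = -14.85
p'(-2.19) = 15.14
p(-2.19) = -16.77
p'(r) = 2 - 6*r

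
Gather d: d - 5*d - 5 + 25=20 - 4*d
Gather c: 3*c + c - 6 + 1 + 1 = 4*c - 4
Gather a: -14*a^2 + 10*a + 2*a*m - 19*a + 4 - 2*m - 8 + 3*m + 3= -14*a^2 + a*(2*m - 9) + m - 1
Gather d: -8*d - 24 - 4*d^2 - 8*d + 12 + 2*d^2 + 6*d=-2*d^2 - 10*d - 12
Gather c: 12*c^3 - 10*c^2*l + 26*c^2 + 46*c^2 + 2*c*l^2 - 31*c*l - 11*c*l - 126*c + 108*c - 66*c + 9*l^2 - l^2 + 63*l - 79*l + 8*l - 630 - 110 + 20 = 12*c^3 + c^2*(72 - 10*l) + c*(2*l^2 - 42*l - 84) + 8*l^2 - 8*l - 720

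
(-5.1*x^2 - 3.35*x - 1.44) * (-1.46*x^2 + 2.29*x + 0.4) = 7.446*x^4 - 6.788*x^3 - 7.6091*x^2 - 4.6376*x - 0.576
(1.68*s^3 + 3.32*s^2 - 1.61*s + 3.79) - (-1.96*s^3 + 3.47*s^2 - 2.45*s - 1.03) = 3.64*s^3 - 0.15*s^2 + 0.84*s + 4.82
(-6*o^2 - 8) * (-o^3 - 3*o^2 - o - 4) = 6*o^5 + 18*o^4 + 14*o^3 + 48*o^2 + 8*o + 32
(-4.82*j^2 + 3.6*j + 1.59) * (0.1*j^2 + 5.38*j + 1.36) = -0.482*j^4 - 25.5716*j^3 + 12.9718*j^2 + 13.4502*j + 2.1624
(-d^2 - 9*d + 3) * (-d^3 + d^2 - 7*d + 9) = d^5 + 8*d^4 - 5*d^3 + 57*d^2 - 102*d + 27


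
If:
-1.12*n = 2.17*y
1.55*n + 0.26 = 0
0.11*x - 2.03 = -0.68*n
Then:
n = -0.17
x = 19.49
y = 0.09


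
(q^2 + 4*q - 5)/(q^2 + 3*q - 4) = (q + 5)/(q + 4)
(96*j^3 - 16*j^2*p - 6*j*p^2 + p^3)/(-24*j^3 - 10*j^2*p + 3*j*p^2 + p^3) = (24*j^2 - 10*j*p + p^2)/(-6*j^2 - j*p + p^2)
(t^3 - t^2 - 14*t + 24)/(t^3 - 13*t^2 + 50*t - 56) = (t^2 + t - 12)/(t^2 - 11*t + 28)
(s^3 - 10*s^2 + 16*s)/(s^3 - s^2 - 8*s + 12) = s*(s - 8)/(s^2 + s - 6)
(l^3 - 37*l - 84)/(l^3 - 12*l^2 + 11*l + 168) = (l + 4)/(l - 8)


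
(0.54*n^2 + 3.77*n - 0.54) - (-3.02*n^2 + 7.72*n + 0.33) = 3.56*n^2 - 3.95*n - 0.87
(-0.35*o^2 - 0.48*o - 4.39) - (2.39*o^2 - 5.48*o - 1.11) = -2.74*o^2 + 5.0*o - 3.28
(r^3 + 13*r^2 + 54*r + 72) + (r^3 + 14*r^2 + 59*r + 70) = 2*r^3 + 27*r^2 + 113*r + 142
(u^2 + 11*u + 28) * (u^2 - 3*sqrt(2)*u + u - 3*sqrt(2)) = u^4 - 3*sqrt(2)*u^3 + 12*u^3 - 36*sqrt(2)*u^2 + 39*u^2 - 117*sqrt(2)*u + 28*u - 84*sqrt(2)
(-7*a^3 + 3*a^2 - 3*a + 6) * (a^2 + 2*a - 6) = -7*a^5 - 11*a^4 + 45*a^3 - 18*a^2 + 30*a - 36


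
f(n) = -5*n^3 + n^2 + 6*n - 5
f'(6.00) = -522.00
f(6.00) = -1013.00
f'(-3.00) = -135.00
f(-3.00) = 121.00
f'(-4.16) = -261.90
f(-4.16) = 347.30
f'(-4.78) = -346.29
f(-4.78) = 535.25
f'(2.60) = -90.20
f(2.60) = -70.52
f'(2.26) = -66.09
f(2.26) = -44.05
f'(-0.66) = -1.85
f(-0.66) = -7.09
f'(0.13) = 6.01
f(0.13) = -4.21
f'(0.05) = 6.06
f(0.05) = -4.70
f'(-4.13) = -258.11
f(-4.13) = 339.50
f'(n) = -15*n^2 + 2*n + 6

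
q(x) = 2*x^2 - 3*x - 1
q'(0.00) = -3.00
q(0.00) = -1.00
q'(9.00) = 33.00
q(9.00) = 134.00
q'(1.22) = 1.88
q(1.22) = -1.68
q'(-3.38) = -16.52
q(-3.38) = 31.99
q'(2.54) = 7.16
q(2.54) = 4.28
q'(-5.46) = -24.84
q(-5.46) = 75.00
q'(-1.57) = -9.28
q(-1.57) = 8.64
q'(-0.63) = -5.52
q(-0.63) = 1.68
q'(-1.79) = -10.16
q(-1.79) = 10.78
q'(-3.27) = -16.08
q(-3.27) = 30.20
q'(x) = 4*x - 3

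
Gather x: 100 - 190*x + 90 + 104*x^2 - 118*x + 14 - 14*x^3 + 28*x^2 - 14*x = -14*x^3 + 132*x^2 - 322*x + 204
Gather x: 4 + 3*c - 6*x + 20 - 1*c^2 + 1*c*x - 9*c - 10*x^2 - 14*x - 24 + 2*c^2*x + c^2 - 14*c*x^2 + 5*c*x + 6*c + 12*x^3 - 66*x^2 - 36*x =12*x^3 + x^2*(-14*c - 76) + x*(2*c^2 + 6*c - 56)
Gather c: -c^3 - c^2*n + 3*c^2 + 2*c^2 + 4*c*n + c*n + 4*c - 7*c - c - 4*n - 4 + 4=-c^3 + c^2*(5 - n) + c*(5*n - 4) - 4*n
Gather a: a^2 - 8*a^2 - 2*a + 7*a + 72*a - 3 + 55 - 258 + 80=-7*a^2 + 77*a - 126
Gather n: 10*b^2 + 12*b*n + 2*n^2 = 10*b^2 + 12*b*n + 2*n^2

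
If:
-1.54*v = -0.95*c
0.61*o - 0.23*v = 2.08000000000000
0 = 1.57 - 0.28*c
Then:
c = 5.61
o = 4.71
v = 3.46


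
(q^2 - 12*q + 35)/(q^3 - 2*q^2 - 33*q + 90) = (q - 7)/(q^2 + 3*q - 18)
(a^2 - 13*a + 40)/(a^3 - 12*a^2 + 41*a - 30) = (a - 8)/(a^2 - 7*a + 6)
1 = 1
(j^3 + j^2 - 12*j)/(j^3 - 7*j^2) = (j^2 + j - 12)/(j*(j - 7))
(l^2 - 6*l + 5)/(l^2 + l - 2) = (l - 5)/(l + 2)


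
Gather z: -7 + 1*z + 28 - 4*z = 21 - 3*z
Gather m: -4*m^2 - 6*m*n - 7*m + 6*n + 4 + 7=-4*m^2 + m*(-6*n - 7) + 6*n + 11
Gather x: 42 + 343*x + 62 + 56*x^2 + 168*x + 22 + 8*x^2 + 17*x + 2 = 64*x^2 + 528*x + 128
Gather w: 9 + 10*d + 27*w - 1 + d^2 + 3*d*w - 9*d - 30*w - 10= d^2 + d + w*(3*d - 3) - 2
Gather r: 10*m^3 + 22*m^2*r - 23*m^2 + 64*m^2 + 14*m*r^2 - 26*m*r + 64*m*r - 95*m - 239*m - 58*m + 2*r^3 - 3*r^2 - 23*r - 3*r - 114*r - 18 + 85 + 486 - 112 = 10*m^3 + 41*m^2 - 392*m + 2*r^3 + r^2*(14*m - 3) + r*(22*m^2 + 38*m - 140) + 441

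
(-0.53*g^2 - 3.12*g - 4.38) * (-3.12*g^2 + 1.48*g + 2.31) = 1.6536*g^4 + 8.95*g^3 + 7.8237*g^2 - 13.6896*g - 10.1178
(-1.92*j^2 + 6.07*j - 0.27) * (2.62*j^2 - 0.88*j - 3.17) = -5.0304*j^4 + 17.593*j^3 + 0.037399999999999*j^2 - 19.0043*j + 0.8559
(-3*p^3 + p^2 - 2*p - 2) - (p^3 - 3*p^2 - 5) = -4*p^3 + 4*p^2 - 2*p + 3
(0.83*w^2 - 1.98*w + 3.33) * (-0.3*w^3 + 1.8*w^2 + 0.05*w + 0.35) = -0.249*w^5 + 2.088*w^4 - 4.5215*w^3 + 6.1855*w^2 - 0.5265*w + 1.1655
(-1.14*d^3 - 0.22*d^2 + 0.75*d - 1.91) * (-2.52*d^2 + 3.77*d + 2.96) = 2.8728*d^5 - 3.7434*d^4 - 6.0938*d^3 + 6.9895*d^2 - 4.9807*d - 5.6536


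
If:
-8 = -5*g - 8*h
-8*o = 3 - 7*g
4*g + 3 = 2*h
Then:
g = -4/21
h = 47/42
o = -13/24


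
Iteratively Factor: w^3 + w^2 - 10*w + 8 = (w + 4)*(w^2 - 3*w + 2) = (w - 2)*(w + 4)*(w - 1)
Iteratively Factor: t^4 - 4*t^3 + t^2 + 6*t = (t - 2)*(t^3 - 2*t^2 - 3*t) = (t - 2)*(t + 1)*(t^2 - 3*t) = (t - 3)*(t - 2)*(t + 1)*(t)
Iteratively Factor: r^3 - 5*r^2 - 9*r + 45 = (r - 3)*(r^2 - 2*r - 15) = (r - 5)*(r - 3)*(r + 3)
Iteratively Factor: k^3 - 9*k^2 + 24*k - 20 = (k - 2)*(k^2 - 7*k + 10) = (k - 2)^2*(k - 5)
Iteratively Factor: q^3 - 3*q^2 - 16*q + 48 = (q + 4)*(q^2 - 7*q + 12) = (q - 3)*(q + 4)*(q - 4)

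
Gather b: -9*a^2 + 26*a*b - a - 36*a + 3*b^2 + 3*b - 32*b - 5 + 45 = -9*a^2 - 37*a + 3*b^2 + b*(26*a - 29) + 40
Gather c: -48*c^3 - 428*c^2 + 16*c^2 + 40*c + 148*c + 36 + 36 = -48*c^3 - 412*c^2 + 188*c + 72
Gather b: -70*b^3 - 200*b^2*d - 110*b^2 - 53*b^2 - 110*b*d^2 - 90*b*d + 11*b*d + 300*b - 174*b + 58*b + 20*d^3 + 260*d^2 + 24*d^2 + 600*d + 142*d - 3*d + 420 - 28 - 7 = -70*b^3 + b^2*(-200*d - 163) + b*(-110*d^2 - 79*d + 184) + 20*d^3 + 284*d^2 + 739*d + 385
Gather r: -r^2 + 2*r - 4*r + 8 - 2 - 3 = -r^2 - 2*r + 3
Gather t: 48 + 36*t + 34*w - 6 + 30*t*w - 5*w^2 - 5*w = t*(30*w + 36) - 5*w^2 + 29*w + 42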